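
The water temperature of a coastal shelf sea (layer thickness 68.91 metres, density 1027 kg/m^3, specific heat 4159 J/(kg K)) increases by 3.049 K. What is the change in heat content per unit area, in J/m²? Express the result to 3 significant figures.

Areal heat capacity C = ρ c_p D = 1027 × 4159 × 68.91 = 2.94×10^8 J m⁻² K⁻¹.
ΔQ = C ΔT = 2.94×10^8 × 3.049 = 8.97×10^8 J/m².

8.97×10^8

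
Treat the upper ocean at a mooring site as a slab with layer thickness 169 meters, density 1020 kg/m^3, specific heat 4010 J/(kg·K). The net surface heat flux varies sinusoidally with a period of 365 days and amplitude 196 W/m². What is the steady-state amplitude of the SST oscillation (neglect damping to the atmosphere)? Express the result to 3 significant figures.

1.42 K

Areal heat capacity C = ρ c_p D = 1020 × 4010 × 169 = 6.91×10^8 J/(m²·K).
Angular frequency ω = 2π / T = 2π / 3.15×10^7 s = 1.99×10^-7 s⁻¹.
Cω = 6.91×10^8 × 1.99×10^-7 = 138 W/(m²·K).
Amplitude A = F₀ / (Cω) = 196 / 138 = 1.42 K.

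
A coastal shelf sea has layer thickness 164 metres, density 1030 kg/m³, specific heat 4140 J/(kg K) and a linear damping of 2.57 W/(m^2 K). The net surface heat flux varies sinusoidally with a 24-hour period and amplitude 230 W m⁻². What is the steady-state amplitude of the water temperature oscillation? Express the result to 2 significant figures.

0.0045 K

Areal heat capacity C = ρ c_p D = 1030 × 4140 × 164 = 6.99×10^8 J m⁻² K⁻¹.
Angular frequency ω = 2π / T = 2π / 86400 s = 7.27×10^-5 s⁻¹.
√((Cω)² + λ²) = √((50900)² + 2.57²) = 50900 W/(m²·K).
Amplitude A = F₀ / √((Cω)²+λ²) = 230 / 50900 = 0.00452 K.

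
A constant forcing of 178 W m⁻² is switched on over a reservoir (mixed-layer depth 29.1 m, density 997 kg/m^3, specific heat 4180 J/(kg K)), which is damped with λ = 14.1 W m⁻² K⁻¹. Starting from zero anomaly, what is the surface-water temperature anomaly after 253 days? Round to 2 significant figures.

12 K

Areal heat capacity C = ρ c_p D = 997 × 4180 × 29.1 = 1.21×10^8 J/(m²·K).
τ = C / λ = 1.21×10^8 / 14.1 = 8.60×10^6 s.
Equilibrium anomaly ΔT_eq = F / λ = 178 / 14.1 = 12.6 K.
t = 253 days = 2.19×10^7 s, so t/τ = 2.54.
ΔT(t) = ΔT_eq (1 − e^(−t/τ)) = 12.6 × (1 − e^−2.54) = 11.6 K.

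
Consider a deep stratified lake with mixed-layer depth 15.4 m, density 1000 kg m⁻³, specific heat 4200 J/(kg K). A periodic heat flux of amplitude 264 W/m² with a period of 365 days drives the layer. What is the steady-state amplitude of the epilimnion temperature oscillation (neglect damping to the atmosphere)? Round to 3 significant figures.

Areal heat capacity C = ρ c_p D = 1000 × 4200 × 15.4 = 6.47×10^7 J m⁻² K⁻¹.
Angular frequency ω = 2π / T = 2π / 3.15×10^7 s = 1.99×10^-7 s⁻¹.
Cω = 6.47×10^7 × 1.99×10^-7 = 12.9 W/(m²·K).
Amplitude A = F₀ / (Cω) = 264 / 12.9 = 20.5 K.

20.5 K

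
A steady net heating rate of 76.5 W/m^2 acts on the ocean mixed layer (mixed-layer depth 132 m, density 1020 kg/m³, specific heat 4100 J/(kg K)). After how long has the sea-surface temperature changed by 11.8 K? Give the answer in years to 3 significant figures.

Areal heat capacity C = ρ c_p D = 1020 × 4100 × 132 = 5.52×10^8 J/(m^2 K).
Time required: Δt = C ΔT / F = 5.52×10^8 × 11.8 / 76.5 = 8.51×10^7 s.
In years: 8.51×10^7 s / (3.156×10^7 s/year) = 2.70 years.

2.70 years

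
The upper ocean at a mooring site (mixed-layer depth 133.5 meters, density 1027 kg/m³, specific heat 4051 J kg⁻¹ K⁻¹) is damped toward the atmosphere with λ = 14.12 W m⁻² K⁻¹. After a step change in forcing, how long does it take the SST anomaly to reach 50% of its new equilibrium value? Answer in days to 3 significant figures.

316 days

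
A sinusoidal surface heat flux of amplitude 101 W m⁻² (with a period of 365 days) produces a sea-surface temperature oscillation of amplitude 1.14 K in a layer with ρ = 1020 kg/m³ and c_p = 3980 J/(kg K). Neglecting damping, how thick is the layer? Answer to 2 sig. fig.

110 m

ω = 2π / 3.15×10^7 s = 1.99×10^-7 s⁻¹.
Required C = F₀ / (A ω) = 101 / (1.14 × 1.99×10^-7) = 4.45×10^8 J/(m²·K).
D = C / (ρ c_p) = 4.45×10^8 / (1020 × 3980) = 110 m.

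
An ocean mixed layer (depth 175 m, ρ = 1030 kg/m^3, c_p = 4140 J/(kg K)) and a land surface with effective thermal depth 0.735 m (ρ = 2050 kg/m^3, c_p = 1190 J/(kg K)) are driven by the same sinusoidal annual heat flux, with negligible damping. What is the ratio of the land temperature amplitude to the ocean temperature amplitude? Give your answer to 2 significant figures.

420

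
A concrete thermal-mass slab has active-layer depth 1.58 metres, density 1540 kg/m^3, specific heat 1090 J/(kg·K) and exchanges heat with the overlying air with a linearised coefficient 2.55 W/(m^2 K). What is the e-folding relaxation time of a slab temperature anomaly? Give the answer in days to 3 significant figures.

Areal heat capacity C = ρ c_p D = 1540 × 1090 × 1.58 = 2.65×10^6 J m⁻² K⁻¹.
Relaxation time τ = C / λ = 2.65×10^6 / 2.55 = 1.04×10^6 s.
In days: 1.04×10^6 s / (86400 s/day) = 12.0 days.

12.0 days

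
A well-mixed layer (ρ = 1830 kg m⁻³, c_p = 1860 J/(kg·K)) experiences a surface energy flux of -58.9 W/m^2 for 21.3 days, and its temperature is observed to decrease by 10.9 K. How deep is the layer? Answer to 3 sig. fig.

2.92 m

Heat input Q = F Δt = -58.9 × 1.84×10^6 s = -1.08×10^8 J/m².
Required areal heat capacity C = Q / ΔT = 9.94×10^6 J/(m²·K).
Depth D = C / (ρ c_p) = 9.94×10^6 / (1830 × 1860) = 2.92 m.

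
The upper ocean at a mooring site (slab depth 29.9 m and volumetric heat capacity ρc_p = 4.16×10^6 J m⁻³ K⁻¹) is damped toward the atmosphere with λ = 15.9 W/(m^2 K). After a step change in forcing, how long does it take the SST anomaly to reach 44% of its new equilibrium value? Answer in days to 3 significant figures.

Areal heat capacity C = ρc_p × D = 4.16×10^6 × 29.9 = 1.24×10^8 J/(m²·K).
τ = C / λ = 1.24×10^8 / 15.9 = 7.82×10^6 s.
Fraction reached: 1 − e^(−t/τ) = 0.44 ⇒ t = −τ ln(1 − 0.44) = τ × 0.580.
t = 4.54×10^6 s = 52.5 days.

52.5 days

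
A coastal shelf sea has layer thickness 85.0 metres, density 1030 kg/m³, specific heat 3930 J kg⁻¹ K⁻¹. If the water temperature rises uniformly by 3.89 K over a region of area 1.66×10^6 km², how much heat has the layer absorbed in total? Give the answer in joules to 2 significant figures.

Areal heat capacity C = ρ c_p D = 1030 × 3930 × 85.0 = 3.44×10^8 J/(m²·K).
Heat per unit area: q = C ΔT = 3.44×10^8 × 3.89 = 1.34×10^9 J/m².
Total heat: Q = q × A = 1.34×10^9 × (1.66×10^6 × 10⁶ m²) = 2.22×10^21 J.

2.2×10^21 J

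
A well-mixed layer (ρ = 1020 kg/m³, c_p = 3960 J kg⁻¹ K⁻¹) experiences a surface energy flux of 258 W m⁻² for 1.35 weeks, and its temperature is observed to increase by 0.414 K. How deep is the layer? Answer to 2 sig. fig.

130 m

Heat input Q = F Δt = 258 × 8.16×10^5 s = 2.11×10^8 J/m².
Required areal heat capacity C = Q / ΔT = 5.09×10^8 J/(m²·K).
Depth D = C / (ρ c_p) = 5.09×10^8 / (1020 × 3960) = 126 m.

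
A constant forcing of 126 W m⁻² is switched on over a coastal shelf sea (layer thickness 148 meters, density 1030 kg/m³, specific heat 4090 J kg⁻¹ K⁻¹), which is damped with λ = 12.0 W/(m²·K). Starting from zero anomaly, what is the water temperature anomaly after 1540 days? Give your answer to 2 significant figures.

9.7 K

Areal heat capacity C = ρ c_p D = 1030 × 4090 × 148 = 6.23×10^8 J m⁻² K⁻¹.
τ = C / λ = 6.23×10^8 / 12.0 = 5.20×10^7 s.
Equilibrium anomaly ΔT_eq = F / λ = 126 / 12.0 = 10.5 K.
t = 1540 days = 1.33×10^8 s, so t/τ = 2.56.
ΔT(t) = ΔT_eq (1 − e^(−t/τ)) = 10.5 × (1 − e^−2.56) = 9.69 K.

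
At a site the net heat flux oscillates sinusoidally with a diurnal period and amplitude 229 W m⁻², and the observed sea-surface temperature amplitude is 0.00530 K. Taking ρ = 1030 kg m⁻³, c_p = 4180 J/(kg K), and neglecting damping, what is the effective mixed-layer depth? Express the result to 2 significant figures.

140 m

ω = 2π / 86400 s = 7.27×10^-5 s⁻¹.
Required C = F₀ / (A ω) = 229 / (0.00530 × 7.27×10^-5) = 5.94×10^8 J/(m²·K).
D = C / (ρ c_p) = 5.94×10^8 / (1030 × 4180) = 138 m.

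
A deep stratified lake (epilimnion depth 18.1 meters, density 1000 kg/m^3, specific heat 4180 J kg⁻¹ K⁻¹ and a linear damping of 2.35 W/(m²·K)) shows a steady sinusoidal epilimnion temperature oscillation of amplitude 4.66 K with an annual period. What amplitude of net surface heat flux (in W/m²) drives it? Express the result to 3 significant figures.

71.1

Areal heat capacity C = ρ c_p D = 1000 × 4180 × 18.1 = 7.57×10^7 J/(m²·K).
ω = 2π / 3.15×10^7 s = 1.99×10^-7 s⁻¹.
√((Cω)² + λ²) = √((15.1)² + 2.35²) = 15.3 W/(m²·K).
F₀ = A × √((Cω)²+λ²) = 4.66 × 15.3 = 71.1 W/m².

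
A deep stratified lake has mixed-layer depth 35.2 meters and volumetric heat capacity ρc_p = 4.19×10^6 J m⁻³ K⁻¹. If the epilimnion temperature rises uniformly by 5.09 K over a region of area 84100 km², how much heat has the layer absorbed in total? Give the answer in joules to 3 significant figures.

Areal heat capacity C = ρc_p × D = 4.19×10^6 × 35.2 = 1.47×10^8 J/(m²·K).
Heat per unit area: q = C ΔT = 1.47×10^8 × 5.09 = 7.51×10^8 J/m².
Total heat: Q = q × A = 7.51×10^8 × (84100 × 10⁶ m²) = 6.31×10^19 J.

6.31×10^19 J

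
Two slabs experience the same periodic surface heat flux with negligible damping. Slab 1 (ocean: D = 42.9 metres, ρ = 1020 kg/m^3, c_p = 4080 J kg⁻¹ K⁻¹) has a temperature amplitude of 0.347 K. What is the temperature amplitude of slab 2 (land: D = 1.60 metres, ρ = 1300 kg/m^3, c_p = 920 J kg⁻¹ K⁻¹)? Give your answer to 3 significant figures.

32.4 K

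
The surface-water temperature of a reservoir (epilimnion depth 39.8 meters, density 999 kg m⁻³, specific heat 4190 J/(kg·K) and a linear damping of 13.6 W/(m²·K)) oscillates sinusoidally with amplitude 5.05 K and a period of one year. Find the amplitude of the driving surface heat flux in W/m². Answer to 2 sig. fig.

180

Areal heat capacity C = ρ c_p D = 999 × 4190 × 39.8 = 1.67×10^8 J/(m^2 K).
ω = 2π / 3.15×10^7 s = 1.99×10^-7 s⁻¹.
√((Cω)² + λ²) = √((33.2)² + 13.6²) = 35.9 W/(m²·K).
F₀ = A × √((Cω)²+λ²) = 5.05 × 35.9 = 181 W/m².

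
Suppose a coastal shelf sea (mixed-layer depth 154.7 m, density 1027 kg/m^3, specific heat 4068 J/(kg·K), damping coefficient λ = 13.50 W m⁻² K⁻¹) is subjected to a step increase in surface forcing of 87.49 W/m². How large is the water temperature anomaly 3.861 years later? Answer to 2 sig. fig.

6.0 K

Areal heat capacity C = ρ c_p D = 1027 × 4068 × 154.7 = 6.46×10^8 J m⁻² K⁻¹.
τ = C / λ = 6.46×10^8 / 13.50 = 4.79×10^7 s.
Equilibrium anomaly ΔT_eq = F / λ = 87.49 / 13.50 = 6.48 K.
t = 3.861 years = 1.22×10^8 s, so t/τ = 2.55.
ΔT(t) = ΔT_eq (1 − e^(−t/τ)) = 6.48 × (1 − e^−2.55) = 5.97 K.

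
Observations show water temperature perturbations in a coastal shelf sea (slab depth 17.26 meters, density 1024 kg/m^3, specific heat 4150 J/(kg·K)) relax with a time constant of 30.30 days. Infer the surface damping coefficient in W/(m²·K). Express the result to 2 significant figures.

28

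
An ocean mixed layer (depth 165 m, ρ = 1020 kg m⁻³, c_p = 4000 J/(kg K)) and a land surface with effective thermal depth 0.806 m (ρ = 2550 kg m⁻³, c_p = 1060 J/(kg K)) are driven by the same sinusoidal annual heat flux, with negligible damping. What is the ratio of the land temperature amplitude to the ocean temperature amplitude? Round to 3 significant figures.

C_ocean = 1020 × 4000 × 165 = 6.73×10^8 J/(m²·K).
C_land = 2550 × 1060 × 0.806 = 2.18×10^6 J/(m²·K).
Undamped amplitude ∝ 1/C, so A_land/A_ocean = C_ocean/C_land = 309.

309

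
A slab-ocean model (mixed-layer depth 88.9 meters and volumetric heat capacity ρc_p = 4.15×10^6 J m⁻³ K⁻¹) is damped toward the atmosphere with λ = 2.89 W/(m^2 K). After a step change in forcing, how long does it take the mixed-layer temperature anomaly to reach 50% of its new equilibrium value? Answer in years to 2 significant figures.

2.8 years

Areal heat capacity C = ρc_p × D = 4.15×10^6 × 88.9 = 3.69×10^8 J/(m²·K).
τ = C / λ = 3.69×10^8 / 2.89 = 1.28×10^8 s.
Fraction reached: 1 − e^(−t/τ) = 0.50 ⇒ t = −τ ln(1 − 0.50) = τ × 0.693.
t = 8.85×10^7 s = 2.80 years.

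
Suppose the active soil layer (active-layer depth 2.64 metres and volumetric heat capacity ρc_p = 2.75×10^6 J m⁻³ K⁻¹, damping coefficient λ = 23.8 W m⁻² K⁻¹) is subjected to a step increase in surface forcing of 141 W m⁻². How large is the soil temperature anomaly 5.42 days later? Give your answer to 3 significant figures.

Areal heat capacity C = ρc_p × D = 2.75×10^6 × 2.64 = 7.26×10^6 J m⁻² K⁻¹.
τ = C / λ = 7.26×10^6 / 23.8 = 3.05×10^5 s.
Equilibrium anomaly ΔT_eq = F / λ = 141 / 23.8 = 5.92 K.
t = 5.42 days = 4.68×10^5 s, so t/τ = 1.54.
ΔT(t) = ΔT_eq (1 − e^(−t/τ)) = 5.92 × (1 − e^−1.54) = 4.65 K.

4.65 K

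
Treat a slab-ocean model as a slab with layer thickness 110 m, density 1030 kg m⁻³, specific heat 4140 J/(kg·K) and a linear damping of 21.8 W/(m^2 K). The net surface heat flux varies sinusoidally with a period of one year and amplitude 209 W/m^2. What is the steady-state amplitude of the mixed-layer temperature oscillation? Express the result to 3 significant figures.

2.18 K

Areal heat capacity C = ρ c_p D = 1030 × 4140 × 110 = 4.69×10^8 J m⁻² K⁻¹.
Angular frequency ω = 2π / T = 2π / 3.15×10^7 s = 1.99×10^-7 s⁻¹.
√((Cω)² + λ²) = √((93.5)² + 21.8²) = 96.0 W/(m²·K).
Amplitude A = F₀ / √((Cω)²+λ²) = 209 / 96.0 = 2.18 K.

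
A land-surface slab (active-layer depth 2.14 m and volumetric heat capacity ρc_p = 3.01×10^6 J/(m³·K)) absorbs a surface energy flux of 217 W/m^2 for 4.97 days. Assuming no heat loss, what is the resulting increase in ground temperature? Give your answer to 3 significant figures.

14.5 K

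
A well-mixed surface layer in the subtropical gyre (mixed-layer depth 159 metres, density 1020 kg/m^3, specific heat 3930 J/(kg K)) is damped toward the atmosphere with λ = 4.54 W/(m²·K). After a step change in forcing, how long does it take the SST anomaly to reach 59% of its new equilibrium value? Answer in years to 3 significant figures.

Areal heat capacity C = ρ c_p D = 1020 × 3930 × 159 = 6.37×10^8 J/(m^2 K).
τ = C / λ = 6.37×10^8 / 4.54 = 1.40×10^8 s.
Fraction reached: 1 − e^(−t/τ) = 0.59 ⇒ t = −τ ln(1 − 0.59) = τ × 0.892.
t = 1.25×10^8 s = 3.97 years.

3.97 years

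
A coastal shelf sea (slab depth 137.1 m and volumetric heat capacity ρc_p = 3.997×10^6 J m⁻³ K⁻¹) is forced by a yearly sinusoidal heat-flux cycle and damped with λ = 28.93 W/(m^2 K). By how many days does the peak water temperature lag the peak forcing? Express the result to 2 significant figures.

Areal heat capacity C = ρc_p × D = 3.997×10^6 × 137.1 = 5.48×10^8 J/(m^2 K).
ω = 2π / 3.15×10^7 s = 1.99×10^-7 s⁻¹.
Phase lag φ = arctan(Cω/λ) = arctan(109/28.93) = 1.31 rad.
Time lag = φ / ω = 1.31 / 1.99×10^-7 = 6.58×10^6 s = 76.2 days.

76 days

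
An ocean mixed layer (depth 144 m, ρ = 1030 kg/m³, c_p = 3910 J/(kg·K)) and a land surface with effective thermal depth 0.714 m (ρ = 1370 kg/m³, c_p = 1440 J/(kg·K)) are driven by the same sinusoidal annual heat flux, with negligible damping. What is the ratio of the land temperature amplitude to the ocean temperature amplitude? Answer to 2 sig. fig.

C_ocean = 1030 × 3910 × 144 = 5.80×10^8 J/(m²·K).
C_land = 1370 × 1440 × 0.714 = 1.41×10^6 J/(m²·K).
Undamped amplitude ∝ 1/C, so A_land/A_ocean = C_ocean/C_land = 412.

410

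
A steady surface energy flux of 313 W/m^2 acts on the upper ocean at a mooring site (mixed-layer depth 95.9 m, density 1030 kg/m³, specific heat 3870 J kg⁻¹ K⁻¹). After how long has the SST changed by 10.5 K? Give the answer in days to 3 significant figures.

148 days

Areal heat capacity C = ρ c_p D = 1030 × 3870 × 95.9 = 3.82×10^8 J/(m^2 K).
Time required: Δt = C ΔT / F = 3.82×10^8 × 10.5 / 313 = 1.28×10^7 s.
In days: 1.28×10^7 s / (86400 s/day) = 148 days.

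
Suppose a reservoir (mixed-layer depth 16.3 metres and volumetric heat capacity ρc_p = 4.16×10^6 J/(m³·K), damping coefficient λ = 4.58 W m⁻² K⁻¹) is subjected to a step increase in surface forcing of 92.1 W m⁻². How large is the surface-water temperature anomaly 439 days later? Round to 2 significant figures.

19 K

Areal heat capacity C = ρc_p × D = 4.16×10^6 × 16.3 = 6.78×10^7 J m⁻² K⁻¹.
τ = C / λ = 6.78×10^7 / 4.58 = 1.48×10^7 s.
Equilibrium anomaly ΔT_eq = F / λ = 92.1 / 4.58 = 20.1 K.
t = 439 days = 3.79×10^7 s, so t/τ = 2.56.
ΔT(t) = ΔT_eq (1 − e^(−t/τ)) = 20.1 × (1 − e^−2.56) = 18.6 K.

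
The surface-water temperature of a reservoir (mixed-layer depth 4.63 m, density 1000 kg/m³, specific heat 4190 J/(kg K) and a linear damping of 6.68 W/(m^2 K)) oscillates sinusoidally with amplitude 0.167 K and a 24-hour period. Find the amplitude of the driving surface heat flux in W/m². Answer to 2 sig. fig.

240

Areal heat capacity C = ρ c_p D = 1000 × 4190 × 4.63 = 1.94×10^7 J/(m^2 K).
ω = 2π / 86400 s = 7.27×10^-5 s⁻¹.
√((Cω)² + λ²) = √((1410)² + 6.68²) = 1410 W/(m²·K).
F₀ = A × √((Cω)²+λ²) = 0.167 × 1410 = 236 W/m².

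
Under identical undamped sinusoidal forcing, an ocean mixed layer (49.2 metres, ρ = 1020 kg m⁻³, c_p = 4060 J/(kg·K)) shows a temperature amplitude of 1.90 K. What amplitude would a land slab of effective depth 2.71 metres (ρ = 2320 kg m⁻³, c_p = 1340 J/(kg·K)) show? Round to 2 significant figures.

46 K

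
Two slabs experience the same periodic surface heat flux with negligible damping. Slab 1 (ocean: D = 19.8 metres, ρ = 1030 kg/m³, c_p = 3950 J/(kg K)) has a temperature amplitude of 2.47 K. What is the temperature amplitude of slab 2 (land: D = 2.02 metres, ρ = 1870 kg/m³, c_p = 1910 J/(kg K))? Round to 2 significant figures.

C_ocean = 8.06×10^7 J/(m²·K); C_land = 7.21×10^6 J/(m²·K).
A ∝ 1/C ⇒ A_land = A_ocean × C_ocean/C_land = 2.47 × 11.2 = 27.6 K.

28 K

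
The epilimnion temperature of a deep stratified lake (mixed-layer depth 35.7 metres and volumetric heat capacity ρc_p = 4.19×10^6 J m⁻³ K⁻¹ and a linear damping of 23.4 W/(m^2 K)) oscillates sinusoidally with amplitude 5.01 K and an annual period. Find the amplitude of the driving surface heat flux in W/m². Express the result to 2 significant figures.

Areal heat capacity C = ρc_p × D = 4.19×10^6 × 35.7 = 1.50×10^8 J/(m^2 K).
ω = 2π / 3.15×10^7 s = 1.99×10^-7 s⁻¹.
√((Cω)² + λ²) = √((29.8)² + 23.4²) = 37.9 W/(m²·K).
F₀ = A × √((Cω)²+λ²) = 5.01 × 37.9 = 190 W/m².

190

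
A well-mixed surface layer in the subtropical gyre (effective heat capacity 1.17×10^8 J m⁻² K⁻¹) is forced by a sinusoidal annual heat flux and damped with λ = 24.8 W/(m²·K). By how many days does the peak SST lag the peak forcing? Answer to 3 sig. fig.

43.8 days

Areal heat capacity C = 1.17×10^8 J m⁻² K⁻¹ (given).
ω = 2π / 3.15×10^7 s = 1.99×10^-7 s⁻¹.
Phase lag φ = arctan(Cω/λ) = arctan(23.3/24.8) = 0.754 rad.
Time lag = φ / ω = 0.754 / 1.99×10^-7 = 3.79×10^6 s = 43.8 days.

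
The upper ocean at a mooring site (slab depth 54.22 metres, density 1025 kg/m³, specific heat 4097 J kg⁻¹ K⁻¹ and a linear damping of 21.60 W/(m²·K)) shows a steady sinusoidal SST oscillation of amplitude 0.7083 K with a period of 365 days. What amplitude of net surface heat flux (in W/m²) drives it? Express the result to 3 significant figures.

Areal heat capacity C = ρ c_p D = 1025 × 4097 × 54.22 = 2.28×10^8 J/(m²·K).
ω = 2π / 3.15×10^7 s = 1.99×10^-7 s⁻¹.
√((Cω)² + λ²) = √((45.4)² + 21.60²) = 50.2 W/(m²·K).
F₀ = A × √((Cω)²+λ²) = 0.7083 × 50.2 = 35.6 W/m².

35.6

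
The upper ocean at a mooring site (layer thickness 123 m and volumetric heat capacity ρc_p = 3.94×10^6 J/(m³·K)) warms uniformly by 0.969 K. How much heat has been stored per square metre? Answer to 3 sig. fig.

4.70×10^8

Areal heat capacity C = ρc_p × D = 3.94×10^6 × 123 = 4.85×10^8 J/(m²·K).
ΔQ = C ΔT = 4.85×10^8 × 0.969 = 4.70×10^8 J/m².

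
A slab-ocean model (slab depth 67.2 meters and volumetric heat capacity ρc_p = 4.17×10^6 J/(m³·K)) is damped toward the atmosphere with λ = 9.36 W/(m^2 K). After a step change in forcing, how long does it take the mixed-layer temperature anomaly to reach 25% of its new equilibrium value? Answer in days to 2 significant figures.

100 days

Areal heat capacity C = ρc_p × D = 4.17×10^6 × 67.2 = 2.80×10^8 J m⁻² K⁻¹.
τ = C / λ = 2.80×10^8 / 9.36 = 2.99×10^7 s.
Fraction reached: 1 − e^(−t/τ) = 0.25 ⇒ t = −τ ln(1 − 0.25) = τ × 0.288.
t = 8.61×10^6 s = 99.7 days.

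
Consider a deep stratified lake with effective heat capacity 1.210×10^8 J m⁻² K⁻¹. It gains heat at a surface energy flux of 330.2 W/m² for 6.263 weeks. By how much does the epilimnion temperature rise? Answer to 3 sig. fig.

Areal heat capacity C = 1.210×10^8 J m⁻² K⁻¹ (given).
Net heat input Q = F Δt = 330.2 × (6.263 weeks × 6.048×10^5 s/week) = 1.25×10^9 J/m².
ΔT = Q / C = 1.25×10^9 / 1.21×10^8 = 10.3 K.

10.3 K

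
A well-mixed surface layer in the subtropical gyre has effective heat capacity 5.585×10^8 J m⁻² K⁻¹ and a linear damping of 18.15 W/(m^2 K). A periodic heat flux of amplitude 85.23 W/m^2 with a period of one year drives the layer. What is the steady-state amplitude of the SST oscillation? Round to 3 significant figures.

Areal heat capacity C = 5.585×10^8 J m⁻² K⁻¹ (given).
Angular frequency ω = 2π / T = 2π / 3.15×10^7 s = 1.99×10^-7 s⁻¹.
√((Cω)² + λ²) = √((111)² + 18.15²) = 113 W/(m²·K).
Amplitude A = F₀ / √((Cω)²+λ²) = 85.23 / 113 = 0.756 K.

0.756 K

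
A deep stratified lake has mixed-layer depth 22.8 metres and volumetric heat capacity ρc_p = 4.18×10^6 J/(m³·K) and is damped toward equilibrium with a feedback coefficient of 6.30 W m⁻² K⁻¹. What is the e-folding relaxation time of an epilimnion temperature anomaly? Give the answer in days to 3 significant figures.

Areal heat capacity C = ρc_p × D = 4.18×10^6 × 22.8 = 9.53×10^7 J/(m²·K).
Relaxation time τ = C / λ = 9.53×10^7 / 6.30 = 1.51×10^7 s.
In days: 1.51×10^7 s / (86400 s/day) = 175 days.

175 days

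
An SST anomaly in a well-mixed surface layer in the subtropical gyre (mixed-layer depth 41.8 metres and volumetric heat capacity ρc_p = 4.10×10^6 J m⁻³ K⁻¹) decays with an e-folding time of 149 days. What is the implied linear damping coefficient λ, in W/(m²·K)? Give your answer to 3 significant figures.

13.3

Areal heat capacity C = ρc_p × D = 4.10×10^6 × 41.8 = 1.71×10^8 J/(m^2 K).
τ = 149 days = 1.29×10^7 s.
λ = C / τ = 1.71×10^8 / 1.29×10^7 = 13.3 W/(m²·K).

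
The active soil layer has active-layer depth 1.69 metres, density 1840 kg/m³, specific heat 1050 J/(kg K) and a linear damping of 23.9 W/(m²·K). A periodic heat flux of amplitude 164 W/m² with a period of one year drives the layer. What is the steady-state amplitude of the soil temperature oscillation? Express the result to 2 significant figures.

6.9 K

Areal heat capacity C = ρ c_p D = 1840 × 1050 × 1.69 = 3.27×10^6 J/(m^2 K).
Angular frequency ω = 2π / T = 2π / 3.15×10^7 s = 1.99×10^-7 s⁻¹.
√((Cω)² + λ²) = √((0.651)² + 23.9²) = 23.9 W/(m²·K).
Amplitude A = F₀ / √((Cω)²+λ²) = 164 / 23.9 = 6.86 K.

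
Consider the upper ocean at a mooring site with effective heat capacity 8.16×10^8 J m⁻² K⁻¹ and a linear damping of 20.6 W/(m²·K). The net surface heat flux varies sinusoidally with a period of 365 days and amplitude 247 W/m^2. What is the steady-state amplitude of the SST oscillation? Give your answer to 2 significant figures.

Areal heat capacity C = 8.16×10^8 J m⁻² K⁻¹ (given).
Angular frequency ω = 2π / T = 2π / 3.15×10^7 s = 1.99×10^-7 s⁻¹.
√((Cω)² + λ²) = √((163)² + 20.6²) = 164 W/(m²·K).
Amplitude A = F₀ / √((Cω)²+λ²) = 247 / 164 = 1.51 K.

1.5 K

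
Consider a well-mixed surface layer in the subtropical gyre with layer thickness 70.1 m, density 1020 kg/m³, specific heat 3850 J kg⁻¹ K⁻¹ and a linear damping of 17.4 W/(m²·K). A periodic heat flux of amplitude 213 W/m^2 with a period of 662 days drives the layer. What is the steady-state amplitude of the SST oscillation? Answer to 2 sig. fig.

6.1 K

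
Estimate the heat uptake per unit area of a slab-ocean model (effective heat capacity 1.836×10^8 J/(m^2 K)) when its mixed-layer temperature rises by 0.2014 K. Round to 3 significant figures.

3.70×10^7

Areal heat capacity C = 1.836×10^8 J/(m^2 K) (given).
ΔQ = C ΔT = 1.84×10^8 × 0.2014 = 3.70×10^7 J/m².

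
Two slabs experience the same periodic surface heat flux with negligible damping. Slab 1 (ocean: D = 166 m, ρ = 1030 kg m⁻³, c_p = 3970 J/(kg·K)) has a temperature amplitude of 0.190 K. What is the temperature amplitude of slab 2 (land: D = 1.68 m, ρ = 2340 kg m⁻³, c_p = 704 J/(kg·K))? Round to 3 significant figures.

C_ocean = 6.79×10^8 J/(m²·K); C_land = 2.77×10^6 J/(m²·K).
A ∝ 1/C ⇒ A_land = A_ocean × C_ocean/C_land = 0.190 × 245 = 46.6 K.

46.6 K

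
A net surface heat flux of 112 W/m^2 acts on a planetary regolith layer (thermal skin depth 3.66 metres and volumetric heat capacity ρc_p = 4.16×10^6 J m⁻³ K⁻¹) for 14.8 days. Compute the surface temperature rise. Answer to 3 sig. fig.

9.41 K

Areal heat capacity C = ρc_p × D = 4.16×10^6 × 3.66 = 1.52×10^7 J/(m^2 K).
Net heat input Q = F Δt = 112 × (14.8 days × 86400 s/day) = 1.43×10^8 J/m².
ΔT = Q / C = 1.43×10^8 / 1.52×10^7 = 9.41 K.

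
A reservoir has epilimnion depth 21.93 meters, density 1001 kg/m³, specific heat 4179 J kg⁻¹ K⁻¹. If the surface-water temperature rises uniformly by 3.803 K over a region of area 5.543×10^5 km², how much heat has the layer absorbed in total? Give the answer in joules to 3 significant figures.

1.93×10^20 J

Areal heat capacity C = ρ c_p D = 1001 × 4179 × 21.93 = 9.17×10^7 J m⁻² K⁻¹.
Heat per unit area: q = C ΔT = 9.17×10^7 × 3.803 = 3.49×10^8 J/m².
Total heat: Q = q × A = 3.49×10^8 × (5.543×10^5 × 10⁶ m²) = 1.93×10^20 J.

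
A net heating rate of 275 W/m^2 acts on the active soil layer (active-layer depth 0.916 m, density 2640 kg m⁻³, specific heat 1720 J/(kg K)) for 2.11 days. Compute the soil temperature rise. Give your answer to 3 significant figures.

12.1 K

Areal heat capacity C = ρ c_p D = 2640 × 1720 × 0.916 = 4.16×10^6 J m⁻² K⁻¹.
Net heat input Q = F Δt = 275 × (2.11 days × 86400 s/day) = 5.01×10^7 J/m².
ΔT = Q / C = 5.01×10^7 / 4.16×10^6 = 12.1 K.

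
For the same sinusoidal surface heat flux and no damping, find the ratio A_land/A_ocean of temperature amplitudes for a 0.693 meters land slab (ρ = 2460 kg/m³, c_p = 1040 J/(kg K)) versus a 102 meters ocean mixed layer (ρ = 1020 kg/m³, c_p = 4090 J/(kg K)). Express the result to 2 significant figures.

240

C_ocean = 1020 × 4090 × 102 = 4.26×10^8 J/(m²·K).
C_land = 2460 × 1040 × 0.693 = 1.77×10^6 J/(m²·K).
Undamped amplitude ∝ 1/C, so A_land/A_ocean = C_ocean/C_land = 240.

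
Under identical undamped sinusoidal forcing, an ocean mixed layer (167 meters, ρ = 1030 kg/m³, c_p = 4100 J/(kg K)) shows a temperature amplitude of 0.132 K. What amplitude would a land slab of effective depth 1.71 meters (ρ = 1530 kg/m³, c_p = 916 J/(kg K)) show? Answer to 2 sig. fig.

C_ocean = 7.05×10^8 J/(m²·K); C_land = 2.40×10^6 J/(m²·K).
A ∝ 1/C ⇒ A_land = A_ocean × C_ocean/C_land = 0.132 × 294 = 38.8 K.

39 K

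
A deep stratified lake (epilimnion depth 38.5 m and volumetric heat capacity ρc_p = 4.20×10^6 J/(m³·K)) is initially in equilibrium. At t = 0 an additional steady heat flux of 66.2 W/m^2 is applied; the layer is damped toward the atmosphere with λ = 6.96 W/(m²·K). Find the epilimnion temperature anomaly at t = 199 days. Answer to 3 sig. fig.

Areal heat capacity C = ρc_p × D = 4.20×10^6 × 38.5 = 1.62×10^8 J m⁻² K⁻¹.
τ = C / λ = 1.62×10^8 / 6.96 = 2.32×10^7 s.
Equilibrium anomaly ΔT_eq = F / λ = 66.2 / 6.96 = 9.51 K.
t = 199 days = 1.72×10^7 s, so t/τ = 0.740.
ΔT(t) = ΔT_eq (1 − e^(−t/τ)) = 9.51 × (1 − e^−0.740) = 4.97 K.

4.97 K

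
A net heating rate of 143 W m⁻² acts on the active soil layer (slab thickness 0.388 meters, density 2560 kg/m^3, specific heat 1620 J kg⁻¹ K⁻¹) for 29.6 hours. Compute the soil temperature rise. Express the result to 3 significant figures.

9.47 K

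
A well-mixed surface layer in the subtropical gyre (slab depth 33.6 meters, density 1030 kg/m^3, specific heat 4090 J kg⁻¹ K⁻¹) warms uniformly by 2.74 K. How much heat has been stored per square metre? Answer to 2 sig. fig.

3.9×10^8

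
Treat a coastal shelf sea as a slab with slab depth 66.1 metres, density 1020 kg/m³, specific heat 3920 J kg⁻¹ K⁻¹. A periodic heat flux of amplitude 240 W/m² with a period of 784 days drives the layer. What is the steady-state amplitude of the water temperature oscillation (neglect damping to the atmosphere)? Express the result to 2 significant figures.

Areal heat capacity C = ρ c_p D = 1020 × 3920 × 66.1 = 2.64×10^8 J m⁻² K⁻¹.
Angular frequency ω = 2π / T = 2π / 6.77×10^7 s = 9.28×10^-8 s⁻¹.
Cω = 2.64×10^8 × 9.28×10^-8 = 24.5 W/(m²·K).
Amplitude A = F₀ / (Cω) = 240 / 24.5 = 9.79 K.

9.8 K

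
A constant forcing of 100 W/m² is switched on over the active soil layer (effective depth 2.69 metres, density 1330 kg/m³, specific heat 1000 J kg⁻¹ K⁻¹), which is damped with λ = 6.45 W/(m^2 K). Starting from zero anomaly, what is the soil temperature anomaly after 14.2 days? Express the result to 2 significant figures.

Areal heat capacity C = ρ c_p D = 1330 × 1000 × 2.69 = 3.58×10^6 J m⁻² K⁻¹.
τ = C / λ = 3.58×10^6 / 6.45 = 5.55×10^5 s.
Equilibrium anomaly ΔT_eq = F / λ = 100 / 6.45 = 15.5 K.
t = 14.2 days = 1.23×10^6 s, so t/τ = 2.21.
ΔT(t) = ΔT_eq (1 − e^(−t/τ)) = 15.5 × (1 − e^−2.21) = 13.8 K.

14 K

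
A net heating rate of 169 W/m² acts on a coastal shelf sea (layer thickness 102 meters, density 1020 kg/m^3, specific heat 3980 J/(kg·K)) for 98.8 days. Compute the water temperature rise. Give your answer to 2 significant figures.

3.5 K

Areal heat capacity C = ρ c_p D = 1020 × 3980 × 102 = 4.14×10^8 J/(m^2 K).
Net heat input Q = F Δt = 169 × (98.8 days × 86400 s/day) = 1.44×10^9 J/m².
ΔT = Q / C = 1.44×10^9 / 4.14×10^8 = 3.48 K.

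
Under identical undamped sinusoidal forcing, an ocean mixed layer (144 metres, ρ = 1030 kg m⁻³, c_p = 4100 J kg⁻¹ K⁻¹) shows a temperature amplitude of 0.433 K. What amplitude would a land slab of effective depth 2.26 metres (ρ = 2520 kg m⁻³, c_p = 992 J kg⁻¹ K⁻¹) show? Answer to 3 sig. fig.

46.6 K

C_ocean = 6.08×10^8 J/(m²·K); C_land = 5.65×10^6 J/(m²·K).
A ∝ 1/C ⇒ A_land = A_ocean × C_ocean/C_land = 0.433 × 108 = 46.6 K.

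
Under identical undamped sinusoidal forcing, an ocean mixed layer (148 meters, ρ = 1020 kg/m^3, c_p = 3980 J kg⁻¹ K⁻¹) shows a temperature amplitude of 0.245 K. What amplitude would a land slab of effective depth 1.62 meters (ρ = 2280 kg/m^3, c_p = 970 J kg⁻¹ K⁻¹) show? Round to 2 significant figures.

41 K

C_ocean = 6.01×10^8 J/(m²·K); C_land = 3.58×10^6 J/(m²·K).
A ∝ 1/C ⇒ A_land = A_ocean × C_ocean/C_land = 0.245 × 168 = 41.1 K.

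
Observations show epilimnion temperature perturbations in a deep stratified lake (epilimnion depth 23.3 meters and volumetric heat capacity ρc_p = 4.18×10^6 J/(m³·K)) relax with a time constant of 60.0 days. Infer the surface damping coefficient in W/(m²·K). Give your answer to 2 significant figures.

Areal heat capacity C = ρc_p × D = 4.18×10^6 × 23.3 = 9.74×10^7 J m⁻² K⁻¹.
τ = 60.0 days = 5.18×10^6 s.
λ = C / τ = 9.74×10^7 / 5.18×10^6 = 18.8 W/(m²·K).

19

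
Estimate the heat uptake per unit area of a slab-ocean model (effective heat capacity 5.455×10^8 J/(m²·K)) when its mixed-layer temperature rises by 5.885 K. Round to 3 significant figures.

Areal heat capacity C = 5.455×10^8 J/(m²·K) (given).
ΔQ = C ΔT = 5.46×10^8 × 5.885 = 3.21×10^9 J/m².

3.21×10^9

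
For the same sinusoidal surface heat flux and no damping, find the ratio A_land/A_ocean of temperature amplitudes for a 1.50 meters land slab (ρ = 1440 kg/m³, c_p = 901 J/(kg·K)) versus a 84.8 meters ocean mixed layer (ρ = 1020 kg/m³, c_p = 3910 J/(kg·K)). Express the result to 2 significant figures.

170

C_ocean = 1020 × 3910 × 84.8 = 3.38×10^8 J/(m²·K).
C_land = 1440 × 901 × 1.50 = 1.95×10^6 J/(m²·K).
Undamped amplitude ∝ 1/C, so A_land/A_ocean = C_ocean/C_land = 174.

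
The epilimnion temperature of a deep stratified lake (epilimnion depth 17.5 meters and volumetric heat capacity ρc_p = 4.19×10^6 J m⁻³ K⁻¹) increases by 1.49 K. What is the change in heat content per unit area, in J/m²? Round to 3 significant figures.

Areal heat capacity C = ρc_p × D = 4.19×10^6 × 17.5 = 7.33×10^7 J/(m^2 K).
ΔQ = C ΔT = 7.33×10^7 × 1.49 = 1.09×10^8 J/m².

1.09×10^8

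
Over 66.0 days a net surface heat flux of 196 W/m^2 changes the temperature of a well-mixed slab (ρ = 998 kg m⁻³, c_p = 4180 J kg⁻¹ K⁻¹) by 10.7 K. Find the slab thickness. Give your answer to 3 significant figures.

Heat input Q = F Δt = 196 × 5.70×10^6 s = 1.12×10^9 J/m².
Required areal heat capacity C = Q / ΔT = 1.04×10^8 J/(m²·K).
Depth D = C / (ρ c_p) = 1.04×10^8 / (998 × 4180) = 25.0 m.

25.0 m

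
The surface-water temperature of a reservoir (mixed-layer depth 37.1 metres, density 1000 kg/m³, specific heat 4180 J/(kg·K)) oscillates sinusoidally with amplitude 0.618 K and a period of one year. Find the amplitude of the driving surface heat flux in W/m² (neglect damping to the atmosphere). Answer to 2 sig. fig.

Areal heat capacity C = ρ c_p D = 1000 × 4180 × 37.1 = 1.55×10^8 J/(m²·K).
ω = 2π / 3.15×10^7 s = 1.99×10^-7 s⁻¹.
Cω = 1.55×10^8 × 1.99×10^-7 = 30.9 W/(m²·K).
F₀ = A × Cω = 0.618 × 30.9 = 19.1 W/m².

19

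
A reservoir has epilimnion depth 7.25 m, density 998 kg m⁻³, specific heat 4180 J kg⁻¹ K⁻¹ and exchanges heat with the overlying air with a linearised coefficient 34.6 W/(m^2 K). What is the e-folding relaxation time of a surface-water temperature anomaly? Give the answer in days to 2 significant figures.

Areal heat capacity C = ρ c_p D = 998 × 4180 × 7.25 = 3.02×10^7 J/(m²·K).
Relaxation time τ = C / λ = 3.02×10^7 / 34.6 = 8.74×10^5 s.
In days: 8.74×10^5 s / (86400 s/day) = 10.1 days.

10 days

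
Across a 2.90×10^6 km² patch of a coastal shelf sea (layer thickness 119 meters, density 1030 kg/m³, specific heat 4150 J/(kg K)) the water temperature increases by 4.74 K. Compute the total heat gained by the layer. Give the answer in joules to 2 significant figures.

Areal heat capacity C = ρ c_p D = 1030 × 4150 × 119 = 5.09×10^8 J/(m^2 K).
Heat per unit area: q = C ΔT = 5.09×10^8 × 4.74 = 2.41×10^9 J/m².
Total heat: Q = q × A = 2.41×10^9 × (2.90×10^6 × 10⁶ m²) = 6.99×10^21 J.

7.0×10^21 J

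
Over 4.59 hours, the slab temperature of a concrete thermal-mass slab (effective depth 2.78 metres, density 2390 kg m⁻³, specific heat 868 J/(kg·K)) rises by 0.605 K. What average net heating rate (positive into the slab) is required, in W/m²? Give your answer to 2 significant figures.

210

Areal heat capacity C = ρ c_p D = 2390 × 868 × 2.78 = 5.77×10^6 J m⁻² K⁻¹.
Required heat per unit area: Q = C ΔT = 5.77×10^6 × 0.605 = 3.49×10^6 J/m².
Flux F = Q / Δt = 3.49×10^6 / 16500 s = 211 W/m².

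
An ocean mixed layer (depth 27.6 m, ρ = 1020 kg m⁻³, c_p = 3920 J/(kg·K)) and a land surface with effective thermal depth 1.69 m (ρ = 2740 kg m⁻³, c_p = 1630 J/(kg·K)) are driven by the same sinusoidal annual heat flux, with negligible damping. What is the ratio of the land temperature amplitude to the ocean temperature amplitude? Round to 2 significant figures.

15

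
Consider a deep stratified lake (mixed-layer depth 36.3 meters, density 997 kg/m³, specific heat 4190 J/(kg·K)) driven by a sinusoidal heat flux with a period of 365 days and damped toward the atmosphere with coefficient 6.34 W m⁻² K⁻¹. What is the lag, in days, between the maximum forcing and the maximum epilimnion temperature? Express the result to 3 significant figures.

Areal heat capacity C = ρ c_p D = 997 × 4190 × 36.3 = 1.52×10^8 J/(m^2 K).
ω = 2π / 3.15×10^7 s = 1.99×10^-7 s⁻¹.
Phase lag φ = arctan(Cω/λ) = arctan(30.2/6.34) = 1.36 rad.
Time lag = φ / ω = 1.36 / 1.99×10^-7 = 6.85×10^6 s = 79.2 days.

79.2 days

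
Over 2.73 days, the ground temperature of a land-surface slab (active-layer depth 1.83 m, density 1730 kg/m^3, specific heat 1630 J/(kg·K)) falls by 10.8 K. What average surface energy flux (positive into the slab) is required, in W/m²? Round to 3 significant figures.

Areal heat capacity C = ρ c_p D = 1730 × 1630 × 1.83 = 5.16×10^6 J m⁻² K⁻¹.
Required heat per unit area: Q = C ΔT = 5.16×10^6 × -10.8 = -5.57×10^7 J/m².
Flux F = Q / Δt = -5.57×10^7 / 2.36×10^5 s = -236 W/m².

-236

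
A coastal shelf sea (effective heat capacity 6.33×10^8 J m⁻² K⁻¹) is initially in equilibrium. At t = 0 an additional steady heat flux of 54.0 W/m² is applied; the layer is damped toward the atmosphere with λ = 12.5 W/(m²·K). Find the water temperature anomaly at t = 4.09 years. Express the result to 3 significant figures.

3.98 K

Areal heat capacity C = 6.33×10^8 J m⁻² K⁻¹ (given).
τ = C / λ = 6.33×10^8 / 12.5 = 5.06×10^7 s.
Equilibrium anomaly ΔT_eq = F / λ = 54.0 / 12.5 = 4.32 K.
t = 4.09 years = 1.29×10^8 s, so t/τ = 2.55.
ΔT(t) = ΔT_eq (1 − e^(−t/τ)) = 4.32 × (1 − e^−2.55) = 3.98 K.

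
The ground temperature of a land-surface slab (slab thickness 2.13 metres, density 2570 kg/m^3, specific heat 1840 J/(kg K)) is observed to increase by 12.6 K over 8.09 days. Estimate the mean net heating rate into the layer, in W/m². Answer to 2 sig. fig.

Areal heat capacity C = ρ c_p D = 2570 × 1840 × 2.13 = 1.01×10^7 J/(m²·K).
Required heat per unit area: Q = C ΔT = 1.01×10^7 × 12.6 = 1.27×10^8 J/m².
Flux F = Q / Δt = 1.27×10^8 / 6.99×10^5 s = 182 W/m².

180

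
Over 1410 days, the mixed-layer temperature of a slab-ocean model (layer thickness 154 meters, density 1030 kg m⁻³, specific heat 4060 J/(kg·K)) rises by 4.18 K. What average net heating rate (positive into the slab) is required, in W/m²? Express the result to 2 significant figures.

22

Areal heat capacity C = ρ c_p D = 1030 × 4060 × 154 = 6.44×10^8 J/(m^2 K).
Required heat per unit area: Q = C ΔT = 6.44×10^8 × 4.18 = 2.69×10^9 J/m².
Flux F = Q / Δt = 2.69×10^9 / 1.22×10^8 s = 22.1 W/m².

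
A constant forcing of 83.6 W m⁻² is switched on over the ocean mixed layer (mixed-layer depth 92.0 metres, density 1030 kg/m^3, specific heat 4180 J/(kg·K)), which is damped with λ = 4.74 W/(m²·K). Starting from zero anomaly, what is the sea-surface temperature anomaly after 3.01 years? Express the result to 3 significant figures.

12.0 K

Areal heat capacity C = ρ c_p D = 1030 × 4180 × 92.0 = 3.96×10^8 J/(m^2 K).
τ = C / λ = 3.96×10^8 / 4.74 = 8.36×10^7 s.
Equilibrium anomaly ΔT_eq = F / λ = 83.6 / 4.74 = 17.6 K.
t = 3.01 years = 9.50×10^7 s, so t/τ = 1.14.
ΔT(t) = ΔT_eq (1 − e^(−t/τ)) = 17.6 × (1 − e^−1.14) = 12.0 K.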